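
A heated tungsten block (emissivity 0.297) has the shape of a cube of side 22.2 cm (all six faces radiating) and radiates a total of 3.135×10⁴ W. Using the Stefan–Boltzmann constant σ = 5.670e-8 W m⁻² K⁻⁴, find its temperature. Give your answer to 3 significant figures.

T ≈ 1.58×10³ K

Area A = 6s² = 6×(0.222 m)² = 0.295704 m².
P = εσAT⁴ ⇒ T = (P/(εσA))^(1/4) = (3.135×10⁴/(0.297×5.670×10⁻⁸×0.295704))^(1/4) = 1.58×10³ K.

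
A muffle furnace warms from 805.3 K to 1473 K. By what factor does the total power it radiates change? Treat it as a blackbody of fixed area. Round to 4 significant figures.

P₂/P₁ ≈ 11.19

P ∝ T⁴, so P₂/P₁ = (T₂/T₁)⁴ = (1473/805.3)⁴ = (1.82913)⁴ = 11.19.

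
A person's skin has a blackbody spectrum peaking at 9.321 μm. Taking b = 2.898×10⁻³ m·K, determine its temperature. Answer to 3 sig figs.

Wien's law gives T = b/λ_max = (2.898×10⁻³ m·K)/(9.321×10⁻⁶ m) = 311 K.

T ≈ 311 K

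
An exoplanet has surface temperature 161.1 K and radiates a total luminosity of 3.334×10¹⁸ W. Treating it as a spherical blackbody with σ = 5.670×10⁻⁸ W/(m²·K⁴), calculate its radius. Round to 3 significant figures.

L = 4πR²σT⁴ ⇒ R = √(L/(4πσT⁴)).
σT⁴ = 38.1914 W/m², so R = √(3.334×10¹⁸/(4π×38.1914)) = 8.33×10⁷ m.

R ≈ 8.33×10⁷ m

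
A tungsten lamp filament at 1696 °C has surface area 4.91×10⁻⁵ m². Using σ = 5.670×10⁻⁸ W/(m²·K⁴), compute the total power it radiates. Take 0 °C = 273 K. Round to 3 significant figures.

P ≈ 41.8 W

T = 1696 °C + 273 = 1969 K.
Area A = 4.91×10⁻⁵ m².
P = σAT⁴ = 5.670×10⁻⁸ × 4.91×10⁻⁵ × (1969)⁴ = 41.8 W.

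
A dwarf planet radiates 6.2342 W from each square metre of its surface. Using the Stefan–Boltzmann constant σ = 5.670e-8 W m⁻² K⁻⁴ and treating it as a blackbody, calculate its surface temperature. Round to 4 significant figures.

I = σT⁴, so T = (I/σ)^(1/4) = (6.2342/(5.670×10⁻⁸))^(1/4) = 102.4 K.

T ≈ 102.4 K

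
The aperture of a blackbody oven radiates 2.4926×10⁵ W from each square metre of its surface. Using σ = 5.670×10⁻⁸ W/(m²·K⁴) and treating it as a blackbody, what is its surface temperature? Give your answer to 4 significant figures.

I = σT⁴, so T = (I/σ)^(1/4) = (2.4926×10⁵/(5.670×10⁻⁸))^(1/4) = 1448 K.

T ≈ 1448 K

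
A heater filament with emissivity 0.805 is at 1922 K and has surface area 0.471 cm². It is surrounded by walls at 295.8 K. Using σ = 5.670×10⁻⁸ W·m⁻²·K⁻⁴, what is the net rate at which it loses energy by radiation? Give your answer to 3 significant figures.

Area A = 0.471 cm² = 4.71×10⁻⁵ m².
Net radiated power P_net = εσA(T⁴ − T₀⁴) = 0.805×5.670×10⁻⁸×4.71×10⁻⁵×(1922⁴ − 295.8⁴).
T⁴ − T₀⁴ = 1.36463×10¹³ − 7.65584×10⁹ = 1.36386×10¹³ K⁴, so P_net = 29.3 W.

Net loss ≈ 29.3 W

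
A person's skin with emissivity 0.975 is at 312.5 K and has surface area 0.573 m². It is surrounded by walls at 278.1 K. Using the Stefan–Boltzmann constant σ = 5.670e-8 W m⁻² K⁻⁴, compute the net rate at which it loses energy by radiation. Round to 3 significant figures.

Net loss ≈ 113 W

Area A = 0.573 m².
Net radiated power P_net = εσA(T⁴ − T₀⁴) = 0.975×5.670×10⁻⁸×0.573×(312.5⁴ − 278.1⁴).
T⁴ − T₀⁴ = 9.53674×10⁹ − 5.98142×10⁹ = 3.55532×10⁹ K⁴, so P_net = 113 W.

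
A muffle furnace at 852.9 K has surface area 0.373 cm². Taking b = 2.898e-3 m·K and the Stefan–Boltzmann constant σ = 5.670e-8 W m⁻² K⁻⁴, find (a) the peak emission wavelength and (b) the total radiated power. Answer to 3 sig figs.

λ_max ≈ 3.40 μm; P ≈ 1.12 W

(a) λ_max = b/T = 2.898×10⁻³/852.9 = 3.398×10⁻⁶ m = 3.40 μm.
Area A = 0.373 cm² = 3.73×10⁻⁵ m².
(b) P = σAT⁴ = 5.670×10⁻⁸×3.73×10⁻⁵×(852.9)⁴ = 1.12 W.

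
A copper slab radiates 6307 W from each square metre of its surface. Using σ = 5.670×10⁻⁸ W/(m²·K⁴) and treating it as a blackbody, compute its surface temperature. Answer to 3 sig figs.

T ≈ 578 K

I = σT⁴, so T = (I/σ)^(1/4) = (6307/(5.670×10⁻⁸))^(1/4) = 578 K.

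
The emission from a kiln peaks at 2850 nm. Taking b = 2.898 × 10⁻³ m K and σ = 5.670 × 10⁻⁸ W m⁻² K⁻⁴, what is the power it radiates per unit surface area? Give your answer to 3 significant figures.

I ≈ 6.06×10⁴ W/m²

Wien's law: T = b/λ_max = 2.898×10⁻³/2.850×10⁻⁶ = 1016.84 K.
Then I = σT⁴ = 5.670×10⁻⁸×(1016.84)⁴ = 6.06×10⁴ W/m².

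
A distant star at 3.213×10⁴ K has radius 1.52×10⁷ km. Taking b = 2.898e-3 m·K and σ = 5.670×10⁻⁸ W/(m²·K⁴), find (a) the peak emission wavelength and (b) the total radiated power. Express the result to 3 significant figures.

(a) λ_max = b/T = 2.898×10⁻³/3.213×10⁴ = 9.020×10⁻⁸ m = 90.2 nm.
Surface area A = 4πR² = 4π(1.52×10¹⁰ m)² = 2.90333×10²¹ m².
(b) P = σAT⁴ = 5.670×10⁻⁸×2.90333×10²¹×(3.213×10⁴)⁴ = 1.75×10³² W.

λ_max ≈ 90.2 nm; P ≈ 1.75×10³² W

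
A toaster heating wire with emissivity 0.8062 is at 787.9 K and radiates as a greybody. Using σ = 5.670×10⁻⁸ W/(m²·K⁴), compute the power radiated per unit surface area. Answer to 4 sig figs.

Stefan–Boltzmann: I = εσT⁴ = 0.8062 × 5.670×10⁻⁸ × (787.9)⁴ = 1.762×10⁴ W/m².

I ≈ 1.762×10⁴ W/m²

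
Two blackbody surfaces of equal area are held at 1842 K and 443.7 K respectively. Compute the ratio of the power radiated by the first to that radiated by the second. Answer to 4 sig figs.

With equal areas, P₁/P₂ = (T₁/T₂)⁴ = (1842/443.7)⁴ = 297.0.

P₁/P₂ ≈ 297.0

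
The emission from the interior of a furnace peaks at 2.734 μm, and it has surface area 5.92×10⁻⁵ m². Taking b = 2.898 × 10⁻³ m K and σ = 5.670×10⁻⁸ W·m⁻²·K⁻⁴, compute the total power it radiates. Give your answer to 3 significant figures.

Wien's law: T = b/λ_max = 2.898×10⁻³/2.734×10⁻⁶ = 1059.99 K.
Area A = 5.92×10⁻⁵ m².
Then P = σAT⁴ = 5.670×10⁻⁸×5.92×10⁻⁵×(1059.99)⁴ = 4.24 W.

P ≈ 4.24 W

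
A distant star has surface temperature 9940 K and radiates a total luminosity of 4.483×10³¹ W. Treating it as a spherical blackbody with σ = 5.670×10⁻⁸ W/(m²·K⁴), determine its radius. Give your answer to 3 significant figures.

L = 4πR²σT⁴ ⇒ R = √(L/(4πσT⁴)).
σT⁴ = 5.53514×10⁸ W/m², so R = √(4.483×10³¹/(4π×5.53514×10⁸)) = 8.03×10¹⁰ m.

R ≈ 8.03×10¹⁰ m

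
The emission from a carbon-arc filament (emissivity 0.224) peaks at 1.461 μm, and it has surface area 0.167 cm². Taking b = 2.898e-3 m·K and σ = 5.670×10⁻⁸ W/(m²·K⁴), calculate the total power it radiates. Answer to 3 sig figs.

P ≈ 3.28 W

Wien's law: T = b/λ_max = 2.898×10⁻³/1.461×10⁻⁶ = 1983.57 K.
Area A = 0.167 cm² = 1.67×10⁻⁵ m².
Then P = εσAT⁴ = 0.224×5.670×10⁻⁸×1.67×10⁻⁵×(1983.57)⁴ = 3.28 W.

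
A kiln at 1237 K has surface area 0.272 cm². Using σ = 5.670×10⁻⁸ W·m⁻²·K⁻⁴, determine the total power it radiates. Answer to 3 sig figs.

P ≈ 3.61 W

Area A = 0.272 cm² = 2.72×10⁻⁵ m².
P = σAT⁴ = 5.670×10⁻⁸ × 2.72×10⁻⁵ × (1237)⁴ = 3.61 W.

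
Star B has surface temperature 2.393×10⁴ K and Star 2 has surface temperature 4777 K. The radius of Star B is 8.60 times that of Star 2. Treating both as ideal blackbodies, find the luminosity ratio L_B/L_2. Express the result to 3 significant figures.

L ∝ R²T⁴, so L_B/L_2 = (R_B/R_2)²(T_B/T_2)⁴ = (8.60)² × (2.393×10⁴/4777)⁴ = 73.96 × 629.723 = 4.66×10⁴.

L_B/L_2 ≈ 4.66×10⁴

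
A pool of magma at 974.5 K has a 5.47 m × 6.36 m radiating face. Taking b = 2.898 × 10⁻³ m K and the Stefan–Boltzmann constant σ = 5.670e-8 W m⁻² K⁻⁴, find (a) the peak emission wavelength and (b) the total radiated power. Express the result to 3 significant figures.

λ_max ≈ 2.97×10³ nm; P ≈ 1.78×10⁶ W

(a) λ_max = b/T = 2.898×10⁻³/974.5 = 2.974×10⁻⁶ m = 2.97×10³ nm.
Area A = 5.47 × 6.36 = 34.7892 m².
(b) P = σAT⁴ = 5.670×10⁻⁸×34.7892×(974.5)⁴ = 1.78×10⁶ W.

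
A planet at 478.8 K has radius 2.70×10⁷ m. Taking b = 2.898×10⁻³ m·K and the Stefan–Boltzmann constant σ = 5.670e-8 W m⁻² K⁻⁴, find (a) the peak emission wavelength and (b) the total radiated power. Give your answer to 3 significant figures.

λ_max ≈ 6.05 μm; P ≈ 2.73×10¹⁹ W

(a) λ_max = b/T = 2.898×10⁻³/478.8 = 6.053×10⁻⁶ m = 6.05 μm.
Surface area A = 4πR² = 4π(2.70×10⁷ m)² = 9.16088×10¹⁵ m².
(b) P = σAT⁴ = 5.670×10⁻⁸×9.16088×10¹⁵×(478.8)⁴ = 2.73×10¹⁹ W.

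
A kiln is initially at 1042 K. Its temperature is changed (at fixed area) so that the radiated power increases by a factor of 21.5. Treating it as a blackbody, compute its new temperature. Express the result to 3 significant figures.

T₂ ≈ 2.24×10³ K

P ∝ T⁴, so T₂/T₁ = (P₂/P₁)^(1/4) = (21.5)^(1/4) = 2.15333.
T₂ = 1042 × 2.15333 = 2.24×10³ K.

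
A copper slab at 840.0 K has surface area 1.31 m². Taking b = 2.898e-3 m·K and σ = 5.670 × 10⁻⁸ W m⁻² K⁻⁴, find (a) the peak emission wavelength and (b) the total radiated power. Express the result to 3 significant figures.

(a) λ_max = b/T = 2.898×10⁻³/840.0 = 3.450×10⁻⁶ m = 3.45 μm.
Area A = 1.31 m².
(b) P = σAT⁴ = 5.670×10⁻⁸×1.31×(840.0)⁴ = 3.70×10⁴ W.

λ_max ≈ 3.45 μm; P ≈ 3.70×10⁴ W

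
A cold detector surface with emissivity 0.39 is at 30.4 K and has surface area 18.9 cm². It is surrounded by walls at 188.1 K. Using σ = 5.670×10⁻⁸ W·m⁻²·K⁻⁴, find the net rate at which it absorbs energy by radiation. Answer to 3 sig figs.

Net gain ≈ 0.0523 W

Area A = 18.9 cm² = 1.89×10⁻³ m².
Net radiated power P_net = εσA(T⁴ − T₀⁴) = 0.39×5.670×10⁻⁸×1.89×10⁻³×(30.4⁴ − 188.1⁴).
T⁴ − T₀⁴ = 8.54072×10⁵ − 1.25186×10⁹ = -1.25101×10⁹ K⁴, so P_net = -0.0523 W — negative, meaning a net gain of 0.0523 W.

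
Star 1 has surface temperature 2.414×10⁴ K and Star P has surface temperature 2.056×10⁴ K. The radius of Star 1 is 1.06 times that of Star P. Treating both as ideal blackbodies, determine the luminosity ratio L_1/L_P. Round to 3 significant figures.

L ∝ R²T⁴, so L_1/L_P = (R_1/R_P)²(T_1/T_P)⁴ = (1.06)² × (2.414×10⁴/2.056×10⁴)⁴ = 1.1236 × 1.90045 = 2.14.

L_1/L_P ≈ 2.14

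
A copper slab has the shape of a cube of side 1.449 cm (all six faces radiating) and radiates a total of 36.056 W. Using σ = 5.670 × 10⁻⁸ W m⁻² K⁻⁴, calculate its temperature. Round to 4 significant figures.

Area A = 6s² = 6×(0.01449 m)² = 1.25976×10⁻³ m².
P = σAT⁴ ⇒ T = (P/(σA))^(1/4) = (36.056/(5.670×10⁻⁸×1.25976×10⁻³))^(1/4) = 842.9 K.

T ≈ 842.9 K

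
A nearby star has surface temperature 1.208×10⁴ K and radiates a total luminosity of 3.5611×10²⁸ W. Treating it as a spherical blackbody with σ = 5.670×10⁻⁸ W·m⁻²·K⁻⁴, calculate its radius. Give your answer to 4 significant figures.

L = 4πR²σT⁴ ⇒ R = √(L/(4πσT⁴)).
σT⁴ = 1.20740×10⁹ W/m², so R = √(3.5611×10²⁸/(4π×1.20740×10⁹)) = 1.532×10⁹ m.

R ≈ 1.532×10⁹ m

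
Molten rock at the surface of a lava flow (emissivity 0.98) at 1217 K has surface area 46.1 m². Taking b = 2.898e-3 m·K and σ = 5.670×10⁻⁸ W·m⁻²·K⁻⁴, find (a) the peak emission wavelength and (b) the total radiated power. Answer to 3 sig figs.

(a) λ_max = b/T = 2.898×10⁻³/1217 = 2.381×10⁻⁶ m = 2.38 μm.
Area A = 46.1 m².
(b) P = εσAT⁴ = 0.98×5.670×10⁻⁸×46.1×(1217)⁴ = 5.62×10⁶ W.

λ_max ≈ 2.38 μm; P ≈ 5.62×10⁶ W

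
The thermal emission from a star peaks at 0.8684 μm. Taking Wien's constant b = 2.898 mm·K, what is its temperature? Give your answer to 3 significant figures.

T ≈ 3.34×10³ K

Wien's law gives T = b/λ_max = (2.898×10⁻³ m·K)/(8.684×10⁻⁷ m) = 3.34×10³ K.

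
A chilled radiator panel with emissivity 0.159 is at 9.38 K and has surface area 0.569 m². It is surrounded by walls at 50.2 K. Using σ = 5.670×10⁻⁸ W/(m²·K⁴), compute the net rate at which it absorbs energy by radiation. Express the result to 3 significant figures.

Area A = 0.569 m².
Net radiated power P_net = εσA(T⁴ − T₀⁴) = 0.159×5.670×10⁻⁸×0.569×(9.38⁴ − 50.2⁴).
T⁴ − T₀⁴ = 7741.25 − 6.35060×10⁶ = -6.34286×10⁶ K⁴, so P_net = -0.0325 W — negative, meaning a net gain of 0.0325 W.

Net gain ≈ 0.0325 W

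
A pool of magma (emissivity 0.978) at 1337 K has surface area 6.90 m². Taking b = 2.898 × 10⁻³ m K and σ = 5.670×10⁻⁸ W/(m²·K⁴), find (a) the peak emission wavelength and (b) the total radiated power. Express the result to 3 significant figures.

λ_max ≈ 2.17 μm; P ≈ 1.22×10⁶ W

(a) λ_max = b/T = 2.898×10⁻³/1337 = 2.168×10⁻⁶ m = 2.17 μm.
Area A = 6.90 m².
(b) P = εσAT⁴ = 0.978×5.670×10⁻⁸×6.90×(1337)⁴ = 1.22×10⁶ W.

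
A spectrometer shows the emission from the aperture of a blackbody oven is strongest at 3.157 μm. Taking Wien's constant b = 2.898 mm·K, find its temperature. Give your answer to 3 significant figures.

T ≈ 918 K

Wien's law gives T = b/λ_max = (2.898×10⁻³ m·K)/(3.157×10⁻⁶ m) = 918 K.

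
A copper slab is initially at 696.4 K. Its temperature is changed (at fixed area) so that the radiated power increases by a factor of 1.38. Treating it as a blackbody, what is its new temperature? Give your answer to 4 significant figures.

T₂ ≈ 754.8 K

P ∝ T⁴, so T₂/T₁ = (P₂/P₁)^(1/4) = (1.38)^(1/4) = 1.08385.
T₂ = 696.4 × 1.08385 = 754.8 K.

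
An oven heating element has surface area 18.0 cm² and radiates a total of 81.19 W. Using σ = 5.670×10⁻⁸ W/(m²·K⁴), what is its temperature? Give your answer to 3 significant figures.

T ≈ 944 K

Area A = 18.0 cm² = 1.80×10⁻³ m².
P = σAT⁴ ⇒ T = (P/(σA))^(1/4) = (81.19/(5.670×10⁻⁸×1.80×10⁻³))^(1/4) = 944 K.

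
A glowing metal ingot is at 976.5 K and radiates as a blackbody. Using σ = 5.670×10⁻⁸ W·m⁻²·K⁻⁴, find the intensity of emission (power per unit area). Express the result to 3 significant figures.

Stefan–Boltzmann: I = σT⁴ = 5.670×10⁻⁸ × (976.5)⁴ = 5.16×10⁴ W/m².

I ≈ 5.16×10⁴ W/m²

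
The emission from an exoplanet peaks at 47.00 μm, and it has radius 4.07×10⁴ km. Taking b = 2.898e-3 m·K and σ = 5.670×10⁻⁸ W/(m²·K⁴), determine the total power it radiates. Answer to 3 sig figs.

Wien's law: T = b/λ_max = 2.898×10⁻³/4.700×10⁻⁵ = 61.6596 K.
Surface area A = 4πR² = 4π(4.07×10⁷ m)² = 2.08161×10¹⁶ m².
Then P = σAT⁴ = 5.670×10⁻⁸×2.08161×10¹⁶×(61.6596)⁴ = 1.71×10¹⁶ W.

P ≈ 1.71×10¹⁶ W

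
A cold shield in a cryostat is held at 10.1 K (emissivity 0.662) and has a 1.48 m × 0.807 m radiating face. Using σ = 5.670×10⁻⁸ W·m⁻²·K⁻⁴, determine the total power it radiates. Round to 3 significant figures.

P ≈ 4.67×10⁻⁴ W

Area A = 1.48 × 0.807 = 1.19436 m².
P = εσAT⁴ = 0.662 × 5.670×10⁻⁸ × 1.19436 × (10.1)⁴ = 4.67×10⁻⁴ W.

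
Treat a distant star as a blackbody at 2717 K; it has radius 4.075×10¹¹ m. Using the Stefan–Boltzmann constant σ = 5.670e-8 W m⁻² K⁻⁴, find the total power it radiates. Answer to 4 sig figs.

P ≈ 6.448×10³⁰ W

Surface area A = 4πR² = 4π(4.075×10¹¹ m)² = 2.08672×10²⁴ m².
P = σAT⁴ = 5.670×10⁻⁸ × 2.08672×10²⁴ × (2717)⁴ = 6.448×10³⁰ W.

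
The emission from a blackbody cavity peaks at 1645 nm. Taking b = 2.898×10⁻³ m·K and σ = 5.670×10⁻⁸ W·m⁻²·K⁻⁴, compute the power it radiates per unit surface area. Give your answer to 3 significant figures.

I ≈ 5.46×10⁵ W/m²

Wien's law: T = b/λ_max = 2.898×10⁻³/1.645×10⁻⁶ = 1761.70 K.
Then I = σT⁴ = 5.670×10⁻⁸×(1761.70)⁴ = 5.46×10⁵ W/m².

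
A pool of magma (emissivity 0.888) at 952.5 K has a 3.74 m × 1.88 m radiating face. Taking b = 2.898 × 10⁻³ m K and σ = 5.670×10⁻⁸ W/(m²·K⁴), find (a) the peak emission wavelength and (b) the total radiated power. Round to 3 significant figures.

(a) λ_max = b/T = 2.898×10⁻³/952.5 = 3.043×10⁻⁶ m = 3.04 μm.
Area A = 3.74 × 1.88 = 7.0312 m².
(b) P = εσAT⁴ = 0.888×5.670×10⁻⁸×7.0312×(952.5)⁴ = 2.91×10⁵ W.

λ_max ≈ 3.04 μm; P ≈ 2.91×10⁵ W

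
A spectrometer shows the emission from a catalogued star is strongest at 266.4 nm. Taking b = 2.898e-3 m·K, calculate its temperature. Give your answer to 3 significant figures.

T ≈ 1.09×10⁴ K

Wien's law gives T = b/λ_max = (2.898×10⁻³ m·K)/(2.664×10⁻⁷ m) = 1.09×10⁴ K.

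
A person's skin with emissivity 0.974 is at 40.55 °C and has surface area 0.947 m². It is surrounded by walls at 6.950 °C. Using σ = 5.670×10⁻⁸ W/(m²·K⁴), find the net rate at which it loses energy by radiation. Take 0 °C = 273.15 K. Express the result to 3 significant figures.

T = 40.55 °C + 273.15 = 313.70 K.
Surroundings: T = 6.950 °C + 273.15 = 280.100 K.
Area A = 0.947 m².
Net radiated power P_net = εσA(T⁴ − T₀⁴) = 0.974×5.670×10⁻⁸×0.947×(313.70⁴ − 280.100⁴).
T⁴ − T₀⁴ = 9.68407×10⁹ − 6.15535×10⁹ = 3.52872×10⁹ K⁴, so P_net = 185 W.

Net loss ≈ 185 W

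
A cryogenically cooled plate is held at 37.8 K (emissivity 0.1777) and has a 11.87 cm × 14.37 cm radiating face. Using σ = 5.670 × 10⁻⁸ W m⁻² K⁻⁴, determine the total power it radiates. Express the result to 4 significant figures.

P ≈ 3.509×10⁻⁴ W

Area A = 0.1187 × 0.1437 = 0.0170572 m².
P = εσAT⁴ = 0.1777 × 5.670×10⁻⁸ × 0.0170572 × (37.8)⁴ = 3.509×10⁻⁴ W.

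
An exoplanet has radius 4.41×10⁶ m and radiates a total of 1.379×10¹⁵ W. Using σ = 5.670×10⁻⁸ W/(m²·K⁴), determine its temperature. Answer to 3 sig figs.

Surface area A = 4πR² = 4π(4.41×10⁶ m)² = 2.44392×10¹⁴ m².
P = σAT⁴ ⇒ T = (P/(σA))^(1/4) = (1.379×10¹⁵/(5.670×10⁻⁸×2.44392×10¹⁴))^(1/4) = 99.9 K.

T ≈ 99.9 K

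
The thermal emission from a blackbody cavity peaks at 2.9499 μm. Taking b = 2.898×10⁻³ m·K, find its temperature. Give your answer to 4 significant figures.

T ≈ 982.4 K

Wien's law gives T = b/λ_max = (2.898×10⁻³ m·K)/(2.9499×10⁻⁶ m) = 982.4 K.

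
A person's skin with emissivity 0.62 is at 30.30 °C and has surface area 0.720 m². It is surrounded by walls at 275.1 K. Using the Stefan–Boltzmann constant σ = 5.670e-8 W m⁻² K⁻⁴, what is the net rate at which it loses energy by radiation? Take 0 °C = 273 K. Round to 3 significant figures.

T = 30.30 °C + 273 = 303.30 K.
Area A = 0.720 m².
Net radiated power P_net = εσA(T⁴ − T₀⁴) = 0.62×5.670×10⁻⁸×0.720×(303.30⁴ − 275.1⁴).
T⁴ − T₀⁴ = 8.46232×10⁹ − 5.72746×10⁹ = 2.73486×10⁹ K⁴, so P_net = 69.2 W.

Net loss ≈ 69.2 W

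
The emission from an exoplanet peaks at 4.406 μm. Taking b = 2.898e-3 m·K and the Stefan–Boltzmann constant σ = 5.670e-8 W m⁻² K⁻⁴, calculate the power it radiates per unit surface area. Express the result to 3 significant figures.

Wien's law: T = b/λ_max = 2.898×10⁻³/4.406×10⁻⁶ = 657.739 K.
Then I = σT⁴ = 5.670×10⁻⁸×(657.739)⁴ = 1.06×10⁴ W/m².

I ≈ 1.06×10⁴ W/m²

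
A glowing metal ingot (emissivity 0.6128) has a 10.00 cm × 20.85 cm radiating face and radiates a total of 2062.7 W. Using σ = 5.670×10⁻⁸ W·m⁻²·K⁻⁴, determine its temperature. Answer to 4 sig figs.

Area A = 0.1000 × 0.2085 = 0.02085 m².
P = εσAT⁴ ⇒ T = (P/(εσA))^(1/4) = (2062.7/(0.6128×5.670×10⁻⁸×0.02085))^(1/4) = 1299 K.

T ≈ 1299 K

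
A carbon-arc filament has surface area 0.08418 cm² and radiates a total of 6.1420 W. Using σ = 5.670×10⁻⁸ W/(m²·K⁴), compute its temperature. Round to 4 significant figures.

Area A = 0.08418 cm² = 8.418×10⁻⁶ m².
P = σAT⁴ ⇒ T = (P/(σA))^(1/4) = (6.1420/(5.670×10⁻⁸×8.418×10⁻⁶))^(1/4) = 1894 K.

T ≈ 1894 K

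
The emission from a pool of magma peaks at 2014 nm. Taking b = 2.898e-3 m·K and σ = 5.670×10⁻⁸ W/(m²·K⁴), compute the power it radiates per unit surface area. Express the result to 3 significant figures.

Wien's law: T = b/λ_max = 2.898×10⁻³/2.014×10⁻⁶ = 1438.93 K.
Then I = σT⁴ = 5.670×10⁻⁸×(1438.93)⁴ = 2.43×10⁵ W/m².

I ≈ 2.43×10⁵ W/m²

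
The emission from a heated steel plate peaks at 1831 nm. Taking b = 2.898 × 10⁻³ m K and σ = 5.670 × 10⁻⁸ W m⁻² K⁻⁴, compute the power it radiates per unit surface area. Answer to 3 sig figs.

Wien's law: T = b/λ_max = 2.898×10⁻³/1.831×10⁻⁶ = 1582.74 K.
Then I = σT⁴ = 5.670×10⁻⁸×(1582.74)⁴ = 3.56×10⁵ W/m².

I ≈ 3.56×10⁵ W/m²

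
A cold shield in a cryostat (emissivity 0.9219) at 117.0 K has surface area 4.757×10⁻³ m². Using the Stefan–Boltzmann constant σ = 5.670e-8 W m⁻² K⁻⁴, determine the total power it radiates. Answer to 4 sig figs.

Area A = 4.757×10⁻³ m².
P = εσAT⁴ = 0.9219 × 5.670×10⁻⁸ × 4.757×10⁻³ × (117.0)⁴ = 0.04660 W.

P ≈ 0.04660 W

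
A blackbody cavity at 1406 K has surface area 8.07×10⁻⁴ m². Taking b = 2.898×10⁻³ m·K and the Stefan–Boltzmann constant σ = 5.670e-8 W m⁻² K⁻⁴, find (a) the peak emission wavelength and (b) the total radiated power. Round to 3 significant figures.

(a) λ_max = b/T = 2.898×10⁻³/1406 = 2.061×10⁻⁶ m = 2.06 μm.
Area A = 8.07×10⁻⁴ m².
(b) P = σAT⁴ = 5.670×10⁻⁸×8.07×10⁻⁴×(1406)⁴ = 179 W.

λ_max ≈ 2.06 μm; P ≈ 179 W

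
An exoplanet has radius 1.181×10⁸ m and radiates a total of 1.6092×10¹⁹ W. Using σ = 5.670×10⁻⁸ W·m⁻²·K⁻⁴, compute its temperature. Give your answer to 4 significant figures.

T ≈ 200.6 K

Surface area A = 4πR² = 4π(1.181×10⁸ m)² = 1.75271×10¹⁷ m².
P = σAT⁴ ⇒ T = (P/(σA))^(1/4) = (1.6092×10¹⁹/(5.670×10⁻⁸×1.75271×10¹⁷))^(1/4) = 200.6 K.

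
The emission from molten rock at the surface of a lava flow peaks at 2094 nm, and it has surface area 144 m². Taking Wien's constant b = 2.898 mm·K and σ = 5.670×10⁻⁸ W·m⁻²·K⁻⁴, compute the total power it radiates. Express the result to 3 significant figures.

P ≈ 3.00×10⁷ W

Wien's law: T = b/λ_max = 2.898×10⁻³/2.094×10⁻⁶ = 1383.95 K.
Area A = 144 m².
Then P = σAT⁴ = 5.670×10⁻⁸×144×(1383.95)⁴ = 3.00×10⁷ W.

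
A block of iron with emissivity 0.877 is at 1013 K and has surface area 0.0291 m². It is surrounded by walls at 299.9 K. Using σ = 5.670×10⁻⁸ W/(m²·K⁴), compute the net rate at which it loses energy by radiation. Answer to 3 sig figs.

Net loss ≈ 1.51×10³ W

Area A = 0.0291 m².
Net radiated power P_net = εσA(T⁴ − T₀⁴) = 0.877×5.670×10⁻⁸×0.0291×(1013⁴ − 299.9⁴).
T⁴ − T₀⁴ = 1.05302×10¹² − 8.08921×10⁹ = 1.04493×10¹² K⁴, so P_net = 1.51×10³ W.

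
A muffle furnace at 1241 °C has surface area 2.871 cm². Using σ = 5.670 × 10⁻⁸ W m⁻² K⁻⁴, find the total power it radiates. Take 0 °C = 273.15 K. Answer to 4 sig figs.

T = 1241 °C + 273.15 = 1514.15 K.
Area A = 2.871 cm² = 2.871×10⁻⁴ m².
P = σAT⁴ = 5.670×10⁻⁸ × 2.871×10⁻⁴ × (1514.15)⁴ = 85.56 W.

P ≈ 85.56 W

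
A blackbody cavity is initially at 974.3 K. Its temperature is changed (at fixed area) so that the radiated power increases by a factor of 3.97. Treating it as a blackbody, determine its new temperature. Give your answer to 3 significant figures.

T₂ ≈ 1.38×10³ K

P ∝ T⁴, so T₂/T₁ = (P₂/P₁)^(1/4) = (3.97)^(1/4) = 1.41155.
T₂ = 974.3 × 1.41155 = 1.38×10³ K.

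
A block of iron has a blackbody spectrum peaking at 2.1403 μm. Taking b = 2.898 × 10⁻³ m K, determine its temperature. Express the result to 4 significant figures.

T ≈ 1354 K

Wien's law gives T = b/λ_max = (2.898×10⁻³ m·K)/(2.1403×10⁻⁶ m) = 1354 K.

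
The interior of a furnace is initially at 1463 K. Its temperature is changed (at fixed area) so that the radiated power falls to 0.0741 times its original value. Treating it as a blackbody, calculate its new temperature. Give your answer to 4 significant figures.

T₂ ≈ 763.3 K

P ∝ T⁴, so T₂/T₁ = (P₂/P₁)^(1/4) = (0.0741)^(1/4) = 0.521741.
T₂ = 1463 × 0.521741 = 763.3 K.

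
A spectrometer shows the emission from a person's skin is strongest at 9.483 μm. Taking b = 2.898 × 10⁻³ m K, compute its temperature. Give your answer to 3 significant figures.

Wien's law gives T = b/λ_max = (2.898×10⁻³ m·K)/(9.483×10⁻⁶ m) = 306 K.

T ≈ 306 K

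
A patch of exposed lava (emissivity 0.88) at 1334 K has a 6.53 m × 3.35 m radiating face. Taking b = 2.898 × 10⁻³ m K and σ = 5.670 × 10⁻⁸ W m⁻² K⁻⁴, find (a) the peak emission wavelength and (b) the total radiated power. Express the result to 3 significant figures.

(a) λ_max = b/T = 2.898×10⁻³/1334 = 2.172×10⁻⁶ m = 2.17×10³ nm.
Area A = 6.53 × 3.35 = 21.8755 m².
(b) P = εσAT⁴ = 0.88×5.670×10⁻⁸×21.8755×(1334)⁴ = 3.46×10⁶ W.

λ_max ≈ 2.17×10³ nm; P ≈ 3.46×10⁶ W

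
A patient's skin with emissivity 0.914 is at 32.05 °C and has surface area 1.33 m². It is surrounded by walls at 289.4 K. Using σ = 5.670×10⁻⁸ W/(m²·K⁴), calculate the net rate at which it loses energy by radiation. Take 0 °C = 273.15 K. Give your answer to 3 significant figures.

Net loss ≈ 115 W

T = 32.05 °C + 273.15 = 305.20 K.
Area A = 1.33 m².
Net radiated power P_net = εσA(T⁴ − T₀⁴) = 0.914×5.670×10⁻⁸×1.33×(305.20⁴ − 289.4⁴).
T⁴ − T₀⁴ = 8.67637×10⁹ − 7.01446×10⁹ = 1.66191×10⁹ K⁴, so P_net = 115 W.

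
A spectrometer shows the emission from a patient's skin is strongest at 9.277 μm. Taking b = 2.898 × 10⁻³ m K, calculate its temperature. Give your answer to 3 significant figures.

T ≈ 312 K

Wien's law gives T = b/λ_max = (2.898×10⁻³ m·K)/(9.277×10⁻⁶ m) = 312 K.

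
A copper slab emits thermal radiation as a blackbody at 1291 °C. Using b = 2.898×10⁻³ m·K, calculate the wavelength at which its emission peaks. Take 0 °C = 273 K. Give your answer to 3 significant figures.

λ_max ≈ 1.85×10³ nm

T = 1291 °C + 273 = 1564 K.
Wien's displacement law: λ_max = b/T = (2.898×10⁻³ m·K)/(1564 K) = 1.853×10⁻⁶ m.
That is 1.85×10³ nm, in the infrared range.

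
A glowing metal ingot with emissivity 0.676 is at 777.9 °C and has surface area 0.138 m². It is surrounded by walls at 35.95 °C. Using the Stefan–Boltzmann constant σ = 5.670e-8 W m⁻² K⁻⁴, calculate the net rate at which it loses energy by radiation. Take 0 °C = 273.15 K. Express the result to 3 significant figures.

T = 777.9 °C + 273.15 = 1051.05 K.
Surroundings: T = 35.95 °C + 273.15 = 309.10 K.
Area A = 0.138 m².
Net radiated power P_net = εσA(T⁴ − T₀⁴) = 0.676×5.670×10⁻⁸×0.138×(1051.05⁴ − 309.10⁴).
T⁴ − T₀⁴ = 1.22038×10¹² − 9.12843×10⁹ = 1.21125×10¹² K⁴, so P_net = 6.41×10³ W.

Net loss ≈ 6.41×10³ W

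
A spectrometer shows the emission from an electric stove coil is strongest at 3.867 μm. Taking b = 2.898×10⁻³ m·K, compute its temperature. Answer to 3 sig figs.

T ≈ 749 K

Wien's law gives T = b/λ_max = (2.898×10⁻³ m·K)/(3.867×10⁻⁶ m) = 749 K.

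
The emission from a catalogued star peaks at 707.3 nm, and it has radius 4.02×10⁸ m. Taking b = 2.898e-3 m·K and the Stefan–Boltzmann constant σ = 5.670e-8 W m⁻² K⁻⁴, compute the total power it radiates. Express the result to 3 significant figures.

P ≈ 3.25×10²⁵ W

Wien's law: T = b/λ_max = 2.898×10⁻³/7.073×10⁻⁷ = 4097.27 K.
Surface area A = 4πR² = 4π(4.02×10⁸ m)² = 2.03078×10¹⁸ m².
Then P = σAT⁴ = 5.670×10⁻⁸×2.03078×10¹⁸×(4097.27)⁴ = 3.25×10²⁵ W.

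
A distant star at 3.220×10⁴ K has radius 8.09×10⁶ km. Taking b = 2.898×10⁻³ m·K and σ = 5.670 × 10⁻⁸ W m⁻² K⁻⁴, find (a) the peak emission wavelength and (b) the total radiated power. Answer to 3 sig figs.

(a) λ_max = b/T = 2.898×10⁻³/3.220×10⁴ = 9.000×10⁻⁸ m = 90.0 nm.
Surface area A = 4πR² = 4π(8.09×10⁹ m)² = 8.22445×10²⁰ m².
(b) P = σAT⁴ = 5.670×10⁻⁸×8.22445×10²⁰×(3.220×10⁴)⁴ = 5.01×10³¹ W.

λ_max ≈ 90.0 nm; P ≈ 5.01×10³¹ W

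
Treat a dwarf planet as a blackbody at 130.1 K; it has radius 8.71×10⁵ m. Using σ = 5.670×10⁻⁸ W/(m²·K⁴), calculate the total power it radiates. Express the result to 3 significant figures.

P ≈ 1.55×10¹⁴ W

Surface area A = 4πR² = 4π(8.71×10⁵ m)² = 9.53336×10¹² m².
P = σAT⁴ = 5.670×10⁻⁸ × 9.53336×10¹² × (130.1)⁴ = 1.55×10¹⁴ W.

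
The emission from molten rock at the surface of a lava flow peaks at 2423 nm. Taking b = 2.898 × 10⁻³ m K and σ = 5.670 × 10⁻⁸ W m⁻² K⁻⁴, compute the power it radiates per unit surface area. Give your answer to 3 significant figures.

I ≈ 1.16×10⁵ W/m²

Wien's law: T = b/λ_max = 2.898×10⁻³/2.423×10⁻⁶ = 1196.04 K.
Then I = σT⁴ = 5.670×10⁻⁸×(1196.04)⁴ = 1.16×10⁵ W/m².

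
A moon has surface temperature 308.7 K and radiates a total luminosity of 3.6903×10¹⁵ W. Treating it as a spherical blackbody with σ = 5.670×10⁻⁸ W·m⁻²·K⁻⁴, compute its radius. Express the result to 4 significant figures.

L = 4πR²σT⁴ ⇒ R = √(L/(4πσT⁴)).
σT⁴ = 514.908 W/m², so R = √(3.6903×10¹⁵/(4π×514.908)) = 7.552×10⁵ m.

R ≈ 7.552×10⁵ m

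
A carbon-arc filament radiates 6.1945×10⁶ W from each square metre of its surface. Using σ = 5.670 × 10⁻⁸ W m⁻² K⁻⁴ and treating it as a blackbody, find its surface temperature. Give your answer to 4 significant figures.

I = σT⁴, so T = (I/σ)^(1/4) = (6.1945×10⁶/(5.670×10⁻⁸))^(1/4) = 3233 K.

T ≈ 3233 K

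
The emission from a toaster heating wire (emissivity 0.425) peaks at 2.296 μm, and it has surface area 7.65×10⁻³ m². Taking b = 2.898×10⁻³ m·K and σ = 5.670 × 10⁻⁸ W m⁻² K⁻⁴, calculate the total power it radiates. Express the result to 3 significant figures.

Wien's law: T = b/λ_max = 2.898×10⁻³/2.296×10⁻⁶ = 1262.20 K.
Area A = 7.65×10⁻³ m².
Then P = εσAT⁴ = 0.425×5.670×10⁻⁸×7.65×10⁻³×(1262.20)⁴ = 468 W.

P ≈ 468 W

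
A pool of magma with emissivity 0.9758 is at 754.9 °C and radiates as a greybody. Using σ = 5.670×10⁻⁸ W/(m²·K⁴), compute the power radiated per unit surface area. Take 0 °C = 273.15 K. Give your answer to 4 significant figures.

I ≈ 6.180×10⁴ W/m²

T = 754.9 °C + 273.15 = 1028.05 K.
Stefan–Boltzmann: I = εσT⁴ = 0.9758 × 5.670×10⁻⁸ × (1028.05)⁴ = 6.180×10⁴ W/m².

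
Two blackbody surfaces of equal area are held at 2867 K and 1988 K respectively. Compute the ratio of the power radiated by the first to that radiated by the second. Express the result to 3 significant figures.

P₁/P₂ ≈ 4.33

With equal areas, P₁/P₂ = (T₁/T₂)⁴ = (2867/1988)⁴ = 4.33.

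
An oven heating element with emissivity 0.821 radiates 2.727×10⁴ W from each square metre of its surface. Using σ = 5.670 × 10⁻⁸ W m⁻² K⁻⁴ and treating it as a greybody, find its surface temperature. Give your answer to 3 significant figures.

I = εσT⁴, so T = (I/εσ)^(1/4) = (2.727×10⁴/(0.821×5.670×10⁻⁸))^(1/4) = 875 K.

T ≈ 875 K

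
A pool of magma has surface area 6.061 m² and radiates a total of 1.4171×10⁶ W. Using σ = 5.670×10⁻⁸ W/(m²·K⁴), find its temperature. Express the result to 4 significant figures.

T ≈ 1425 K

Area A = 6.061 m².
P = σAT⁴ ⇒ T = (P/(σA))^(1/4) = (1.4171×10⁶/(5.670×10⁻⁸×6.061))^(1/4) = 1425 K.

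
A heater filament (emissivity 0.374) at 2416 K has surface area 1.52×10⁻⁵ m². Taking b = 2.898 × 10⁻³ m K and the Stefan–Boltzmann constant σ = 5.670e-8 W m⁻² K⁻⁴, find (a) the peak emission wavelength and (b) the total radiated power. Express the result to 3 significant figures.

λ_max ≈ 1.20 μm; P ≈ 11.0 W

(a) λ_max = b/T = 2.898×10⁻³/2416 = 1.200×10⁻⁶ m = 1.20 μm.
Area A = 1.52×10⁻⁵ m².
(b) P = εσAT⁴ = 0.374×5.670×10⁻⁸×1.52×10⁻⁵×(2416)⁴ = 11.0 W.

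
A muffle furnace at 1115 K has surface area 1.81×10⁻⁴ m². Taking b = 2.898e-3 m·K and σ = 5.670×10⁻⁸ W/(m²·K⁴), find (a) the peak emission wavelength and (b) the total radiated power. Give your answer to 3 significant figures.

λ_max ≈ 2.60×10³ nm; P ≈ 15.9 W

(a) λ_max = b/T = 2.898×10⁻³/1115 = 2.599×10⁻⁶ m = 2.60×10³ nm.
Area A = 1.81×10⁻⁴ m².
(b) P = σAT⁴ = 5.670×10⁻⁸×1.81×10⁻⁴×(1115)⁴ = 15.9 W.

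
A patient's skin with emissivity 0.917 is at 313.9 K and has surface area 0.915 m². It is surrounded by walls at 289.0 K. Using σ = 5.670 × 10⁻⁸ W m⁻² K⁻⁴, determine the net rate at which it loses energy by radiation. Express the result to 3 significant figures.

Area A = 0.915 m².
Net radiated power P_net = εσA(T⁴ − T₀⁴) = 0.917×5.670×10⁻⁸×0.915×(313.9⁴ − 289.0⁴).
T⁴ − T₀⁴ = 9.70879×10⁹ − 6.97576×10⁹ = 2.73303×10⁹ K⁴, so P_net = 130 W.

Net loss ≈ 130 W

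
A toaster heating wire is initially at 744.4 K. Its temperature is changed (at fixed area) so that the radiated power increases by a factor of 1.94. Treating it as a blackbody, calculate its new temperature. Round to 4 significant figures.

T₂ ≈ 878.5 K

P ∝ T⁴, so T₂/T₁ = (P₂/P₁)^(1/4) = (1.94)^(1/4) = 1.18019.
T₂ = 744.4 × 1.18019 = 878.5 K.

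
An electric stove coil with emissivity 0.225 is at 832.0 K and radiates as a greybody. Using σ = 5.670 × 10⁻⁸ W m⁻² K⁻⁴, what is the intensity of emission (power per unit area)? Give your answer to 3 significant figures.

Stefan–Boltzmann: I = εσT⁴ = 0.225 × 5.670×10⁻⁸ × (832.0)⁴ = 6.11×10³ W/m².

I ≈ 6.11×10³ W/m²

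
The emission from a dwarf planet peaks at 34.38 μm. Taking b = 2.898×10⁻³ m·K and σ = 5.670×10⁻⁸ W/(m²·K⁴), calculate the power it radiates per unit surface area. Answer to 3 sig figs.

Wien's law: T = b/λ_max = 2.898×10⁻³/3.438×10⁻⁵ = 84.2932 K.
Then I = σT⁴ = 5.670×10⁻⁸×(84.2932)⁴ = 2.86 W/m².

I ≈ 2.86 W/m²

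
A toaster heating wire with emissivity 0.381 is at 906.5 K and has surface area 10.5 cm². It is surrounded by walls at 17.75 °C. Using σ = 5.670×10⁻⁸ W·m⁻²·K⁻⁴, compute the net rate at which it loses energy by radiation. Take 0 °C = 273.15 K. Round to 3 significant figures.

Surroundings: T = 17.75 °C + 273.15 = 290.90 K.
Area A = 10.5 cm² = 1.05×10⁻³ m².
Net radiated power P_net = εσA(T⁴ − T₀⁴) = 0.381×5.670×10⁻⁸×1.05×10⁻³×(906.5⁴ − 290.90⁴).
T⁴ − T₀⁴ = 6.75260×10¹¹ − 7.16102×10⁹ = 6.68099×10¹¹ K⁴, so P_net = 15.2 W.

Net loss ≈ 15.2 W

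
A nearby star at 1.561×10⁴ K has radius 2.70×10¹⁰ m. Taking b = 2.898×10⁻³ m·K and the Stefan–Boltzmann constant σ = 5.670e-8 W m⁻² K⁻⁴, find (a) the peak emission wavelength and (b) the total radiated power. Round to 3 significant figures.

(a) λ_max = b/T = 2.898×10⁻³/1.561×10⁴ = 1.857×10⁻⁷ m = 186 nm.
Surface area A = 4πR² = 4π(2.70×10¹⁰ m)² = 9.16088×10²¹ m².
(b) P = σAT⁴ = 5.670×10⁻⁸×9.16088×10²¹×(1.561×10⁴)⁴ = 3.08×10³¹ W.

λ_max ≈ 186 nm; P ≈ 3.08×10³¹ W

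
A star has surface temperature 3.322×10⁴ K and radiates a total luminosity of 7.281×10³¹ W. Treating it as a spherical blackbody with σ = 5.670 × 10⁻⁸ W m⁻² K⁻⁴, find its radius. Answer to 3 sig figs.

L = 4πR²σT⁴ ⇒ R = √(L/(4πσT⁴)).
σT⁴ = 6.90528×10¹⁰ W/m², so R = √(7.281×10³¹/(4π×6.90528×10¹⁰)) = 9.16×10⁹ m.

R ≈ 9.16×10⁹ m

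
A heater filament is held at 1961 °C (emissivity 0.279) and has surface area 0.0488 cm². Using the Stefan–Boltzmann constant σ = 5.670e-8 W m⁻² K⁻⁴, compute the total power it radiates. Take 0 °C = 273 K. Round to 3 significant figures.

T = 1961 °C + 273 = 2234 K.
Area A = 0.0488 cm² = 4.88×10⁻⁶ m².
P = εσAT⁴ = 0.279 × 5.670×10⁻⁸ × 4.88×10⁻⁶ × (2234)⁴ = 1.92 W.

P ≈ 1.92 W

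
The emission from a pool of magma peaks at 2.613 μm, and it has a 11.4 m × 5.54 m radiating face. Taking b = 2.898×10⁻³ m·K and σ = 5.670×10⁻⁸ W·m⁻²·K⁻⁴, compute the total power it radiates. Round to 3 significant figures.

P ≈ 5.42×10⁶ W

Wien's law: T = b/λ_max = 2.898×10⁻³/2.613×10⁻⁶ = 1109.07 K.
Area A = 11.4 × 5.54 = 63.156 m².
Then P = σAT⁴ = 5.670×10⁻⁸×63.156×(1109.07)⁴ = 5.42×10⁶ W.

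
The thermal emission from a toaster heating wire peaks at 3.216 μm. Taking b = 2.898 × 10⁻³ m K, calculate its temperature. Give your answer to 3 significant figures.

T ≈ 901 K

Wien's law gives T = b/λ_max = (2.898×10⁻³ m·K)/(3.216×10⁻⁶ m) = 901 K.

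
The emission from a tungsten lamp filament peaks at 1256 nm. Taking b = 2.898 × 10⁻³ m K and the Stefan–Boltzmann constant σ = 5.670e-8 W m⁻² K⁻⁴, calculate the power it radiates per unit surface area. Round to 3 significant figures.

I ≈ 1.61×10⁶ W/m²

Wien's law: T = b/λ_max = 2.898×10⁻³/1.256×10⁻⁶ = 2307.32 K.
Then I = σT⁴ = 5.670×10⁻⁸×(2307.32)⁴ = 1.61×10⁶ W/m².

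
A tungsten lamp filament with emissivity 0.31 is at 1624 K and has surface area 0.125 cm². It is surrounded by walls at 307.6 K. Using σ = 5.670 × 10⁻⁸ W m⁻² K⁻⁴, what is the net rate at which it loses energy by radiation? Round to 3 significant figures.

Area A = 0.125 cm² = 1.25×10⁻⁵ m².
Net radiated power P_net = εσA(T⁴ − T₀⁴) = 0.31×5.670×10⁻⁸×1.25×10⁻⁵×(1624⁴ − 307.6⁴).
T⁴ − T₀⁴ = 6.95575×10¹² − 8.95252×10⁹ = 6.94680×10¹² K⁴, so P_net = 1.53 W.

Net loss ≈ 1.53 W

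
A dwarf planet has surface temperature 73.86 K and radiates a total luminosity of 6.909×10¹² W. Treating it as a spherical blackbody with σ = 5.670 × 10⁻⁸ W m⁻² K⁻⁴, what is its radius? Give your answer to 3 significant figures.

L = 4πR²σT⁴ ⇒ R = √(L/(4πσT⁴)).
σT⁴ = 1.68741 W/m², so R = √(6.909×10¹²/(4π×1.68741)) = 5.71×10⁵ m.

R ≈ 5.71×10⁵ m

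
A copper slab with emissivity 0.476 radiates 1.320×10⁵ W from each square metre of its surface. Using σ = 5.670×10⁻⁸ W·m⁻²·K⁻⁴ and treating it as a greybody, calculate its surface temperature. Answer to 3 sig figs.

I = εσT⁴, so T = (I/εσ)^(1/4) = (1.320×10⁵/(0.476×5.670×10⁻⁸))^(1/4) = 1.49×10³ K.

T ≈ 1.49×10³ K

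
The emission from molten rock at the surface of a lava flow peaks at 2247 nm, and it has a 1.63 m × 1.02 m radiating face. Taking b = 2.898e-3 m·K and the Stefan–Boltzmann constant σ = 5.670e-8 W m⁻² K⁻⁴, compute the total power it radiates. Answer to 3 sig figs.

Wien's law: T = b/λ_max = 2.898×10⁻³/2.247×10⁻⁶ = 1289.72 K.
Area A = 1.63 × 1.02 = 1.6626 m².
Then P = σAT⁴ = 5.670×10⁻⁸×1.6626×(1289.72)⁴ = 2.61×10⁵ W.

P ≈ 2.61×10⁵ W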